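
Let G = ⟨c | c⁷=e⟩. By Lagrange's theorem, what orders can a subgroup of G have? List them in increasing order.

|G| = 7 = 7. By Lagrange's theorem the order of any subgroup divides 7; the divisors of 7 are 1, 7.

Answer: 1, 7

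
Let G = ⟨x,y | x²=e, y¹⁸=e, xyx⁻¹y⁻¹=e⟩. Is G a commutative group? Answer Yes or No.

Each pair of generators commutes: x·y = xy = y·x. Since the generators pairwise commute, every element of G commutes with every other, so G is abelian.

Answer: Yes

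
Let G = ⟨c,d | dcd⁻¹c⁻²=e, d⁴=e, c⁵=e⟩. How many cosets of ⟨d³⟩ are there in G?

First find ord(d³) by computing successive powers:
  (d³)¹ = d³, (d³)² = d², (d³)³ = d, (d³)⁴ = e.
So |⟨d³⟩| = ord(d³) = 4. With |G| = 20, by Lagrange [G : ⟨d³⟩] = 20/4 = 5.

Answer: 5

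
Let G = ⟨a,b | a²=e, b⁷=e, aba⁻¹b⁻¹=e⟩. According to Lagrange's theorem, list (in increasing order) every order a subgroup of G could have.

|G| = 14 = 2 · 7. By Lagrange's theorem the order of any subgroup divides 14; the divisors of 14 are 1, 2, 7, 14.

Answer: 1, 2, 7, 14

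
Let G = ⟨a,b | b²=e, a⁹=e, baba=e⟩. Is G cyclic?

Every cyclic group is abelian. But a·b = ab while b·a = a⁸b, so a·b ≠ b·a and G is not abelian. Hence G is not cyclic.

Answer: No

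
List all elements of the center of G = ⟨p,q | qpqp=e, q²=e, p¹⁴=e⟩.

An element z ∈ Z(G) iff z commutes with every generator.
For example p⁷ is central: (p⁷)·p = p⁸ = p·(p⁷); (p⁷)·q = p⁷q = q·(p⁷).
Whereas p ∉ Z(G) since p·q = pq ≠ p¹³q = q·p.
Checking each of the 28 elements this way gives Z(G) = {e, p⁷}, of order 2.

Answer: {e, p⁷}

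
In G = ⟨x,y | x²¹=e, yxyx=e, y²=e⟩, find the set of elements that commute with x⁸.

⟨x⁸⟩ ⊆ C_G(x⁸) since powers of x⁸ commute with x⁸; so |C_G(x⁸)| ≥ |⟨x⁸⟩| = 21.
By orbit–stabilizer, |C_G(x⁸)| = |G| / |conj. class of x⁸| = 42 / 2 = 21.
The 21 elements commuting with x⁸ are {e, x, x², x³, x⁴, x⁵, x⁶, x⁷, x⁸, x⁹, x¹⁰, x¹¹, x¹², x¹³, x¹⁴, x¹⁵, x¹⁶, x¹⁷, x¹⁸, x¹⁹, x²⁰}.

Answer: {e, x, x², x³, x⁴, x⁵, x⁶, x⁷, x⁸, x⁹, x¹⁰, x¹¹, x¹², x¹³, x¹⁴, x¹⁵, x¹⁶, x¹⁷, x¹⁸, x¹⁹, x²⁰}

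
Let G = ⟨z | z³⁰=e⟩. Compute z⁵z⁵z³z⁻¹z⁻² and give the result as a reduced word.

Multiply left to right, reducing at each step:
  (z⁵) · z⁵ = z¹⁰
  (z¹⁰) · z³ = z¹³
  (z¹³) · z⁻¹ = z¹²
  (z¹²) · z⁻² = z¹⁰

Answer: z¹⁰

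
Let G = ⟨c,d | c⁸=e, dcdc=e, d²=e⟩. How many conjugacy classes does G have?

The conjugacy classes (representative and size) are:
  [e] (size 1), [c] (size 2), [c⁶] (size 2), [c³] (size 2), [c⁴] (size 1), [d] (size 4), [c⁵d] (size 4).
Class equation: 1 + 2 + 2 + 2 + 1 + 4 + 4 = 16 = |G|. So G has 7 conjugacy classes.

Answer: 7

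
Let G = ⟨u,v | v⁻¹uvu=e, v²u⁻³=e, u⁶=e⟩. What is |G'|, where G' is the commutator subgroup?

G' = [G, G] is generated by all commutators. The generator-pair commutators are: [u, v] = u².
The subgroup they normally generate is {e, u², u⁴}, of order 3.
Check: |G/G'| = 12/3 = 4 is the order of the abelianisation.

Answer: 3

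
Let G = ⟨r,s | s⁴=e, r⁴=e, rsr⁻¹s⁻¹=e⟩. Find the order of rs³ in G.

Compute successive powers until reaching e:
  (rs³)¹ = rs³, (rs³)² = r²s², (rs³)³ = r³s, (rs³)⁴ = e.
The smallest positive k with (rs³)ᵏ = e is 4.

Answer: 4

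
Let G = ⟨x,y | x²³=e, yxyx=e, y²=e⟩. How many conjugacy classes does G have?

The conjugacy classes (representative and size) are:
  [e] (size 1), [x] (size 2), [x²¹] (size 2), [x²⁰] (size 2), [x⁴] (size 2), [x¹⁸] (size 2), [x⁶] (size 2), [x¹⁶] (size 2), [x⁸] (size 2), [x⁹] (size 2), [x¹⁰] (size 2), [x¹²] (size 2), [x¹⁸y] (size 23).
Class equation: 1 + 2 + 2 + 2 + 2 + 2 + 2 + 2 + 2 + 2 + 2 + 2 + 23 = 46 = |G|. So G has 13 conjugacy classes.

Answer: 13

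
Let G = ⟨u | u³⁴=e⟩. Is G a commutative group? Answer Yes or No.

G has a single generator, so G is cyclic and hence abelian.

Answer: Yes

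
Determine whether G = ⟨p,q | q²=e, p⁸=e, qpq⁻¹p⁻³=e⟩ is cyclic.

Every cyclic group is abelian. But p·q = pq while q·p = p³q, so p·q ≠ q·p and G is not abelian. Hence G is not cyclic.

Answer: No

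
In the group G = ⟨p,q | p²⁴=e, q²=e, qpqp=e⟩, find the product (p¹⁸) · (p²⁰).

Compute (p¹⁸) · (p²⁰) by multiplying left to right and reducing via the relations at each step:
  (p¹⁸) · p²⁰ = p¹⁴

Answer: p¹⁴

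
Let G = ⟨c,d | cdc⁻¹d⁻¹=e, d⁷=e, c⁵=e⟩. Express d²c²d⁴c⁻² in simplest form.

Multiply left to right, reducing at each step:
  (d²) · c² = c²d²
  (c²d²) · d⁴ = c²d⁶
  (c²d⁶) · c⁻² = d⁶

Answer: d⁶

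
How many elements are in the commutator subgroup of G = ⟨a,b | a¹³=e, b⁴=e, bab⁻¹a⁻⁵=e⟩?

G' = [G, G] is generated by all commutators. The generator-pair commutators are: [a, b] = a⁹.
The subgroup they normally generate is {e, a, a², a³, a⁴, a⁵, a⁶, a⁷, a⁸, a⁹, a¹⁰, a¹¹, a¹²}, of order 13.
Check: |G/G'| = 52/13 = 4 is the order of the abelianisation.

Answer: 13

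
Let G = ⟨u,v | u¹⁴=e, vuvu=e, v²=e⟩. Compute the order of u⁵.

Compute successive powers until reaching e:
  (u⁵)¹ = u⁵, (u⁵)² = u¹⁰, (u⁵)³ = u, (u⁵)⁴ = u⁶, (u⁵)⁵ = u¹¹, (u⁵)⁶ = u², (u⁵)⁷ = u⁷, (u⁵)⁸ = u¹², (u⁵)⁹ = u³, (u⁵)¹⁰ = u⁸, (u⁵)¹¹ = u¹³, (u⁵)¹² = u⁴, (u⁵)¹³ = u⁹, (u⁵)¹⁴ = e.
The smallest positive k with (u⁵)ᵏ = e is 14.

Answer: 14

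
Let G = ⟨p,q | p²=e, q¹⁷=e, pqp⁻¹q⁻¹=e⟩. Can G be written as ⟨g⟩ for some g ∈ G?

|G| = 34. The element pq has order 34 (its powers give 34 distinct elements), so ⟨pq⟩ = G and G is cyclic.

Answer: Yes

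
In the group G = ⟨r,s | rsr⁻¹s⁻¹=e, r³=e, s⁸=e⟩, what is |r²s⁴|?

Compute successive powers until reaching e:
  (r²s⁴)¹ = r²s⁴, (r²s⁴)² = r, (r²s⁴)³ = s⁴, (r²s⁴)⁴ = r², (r²s⁴)⁵ = rs⁴, (r²s⁴)⁶ = e.
The smallest positive k with (r²s⁴)ᵏ = e is 6.

Answer: 6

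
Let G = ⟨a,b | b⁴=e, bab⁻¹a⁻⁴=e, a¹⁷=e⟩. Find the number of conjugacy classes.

The conjugacy classes (representative and size) are:
  [e] (size 1), [a⁴] (size 4), [a²] (size 4), [a⁵] (size 4), [a¹¹] (size 4), [a⁷b] (size 17), [a³b²] (size 17), [a⁹b³] (size 17).
Class equation: 1 + 4 + 4 + 4 + 4 + 17 + 17 + 17 = 68 = |G|. So G has 8 conjugacy classes.

Answer: 8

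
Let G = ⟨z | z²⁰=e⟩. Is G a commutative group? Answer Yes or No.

G has a single generator, so G is cyclic and hence abelian.

Answer: Yes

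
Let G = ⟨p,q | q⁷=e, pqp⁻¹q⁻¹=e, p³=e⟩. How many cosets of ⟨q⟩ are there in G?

First find ord(q) by computing successive powers:
  q¹ = q, q² = q², q³ = q³, q⁴ = q⁴, q⁵ = q⁵, q⁶ = q⁶, q⁷ = e.
So |⟨q⟩| = ord(q) = 7. With |G| = 21, by Lagrange [G : ⟨q⟩] = 21/7 = 3.

Answer: 3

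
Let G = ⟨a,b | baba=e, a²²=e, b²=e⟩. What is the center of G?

An element z ∈ Z(G) iff z commutes with every generator.
For example a¹¹ is central: (a¹¹)·a = a¹² = a·(a¹¹); (a¹¹)·b = a¹¹b = b·(a¹¹).
Whereas a ∉ Z(G) since a·b = ab ≠ a²¹b = b·a.
Checking each of the 44 elements this way gives Z(G) = {e, a¹¹}, of order 2.

Answer: {e, a¹¹}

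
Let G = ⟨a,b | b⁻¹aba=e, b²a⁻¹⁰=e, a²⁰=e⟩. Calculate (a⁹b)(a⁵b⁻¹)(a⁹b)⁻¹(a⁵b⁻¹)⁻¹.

[(a⁹b), (a⁵b⁻¹)] = (a⁹b)·(a⁵b⁻¹)·(a⁹b)⁻¹·(a⁵b⁻¹)⁻¹.
  (a⁹b) · (a⁵b⁻¹) = a⁴
  (a⁴) · (a⁹b⁻¹) = a³b
  (a³b) · (a⁵b) = a⁸

Answer: a⁸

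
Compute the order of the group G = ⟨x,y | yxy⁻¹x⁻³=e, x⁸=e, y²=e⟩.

Enumerate words in the generators, reducing via the relations: the distinct elements are
  {e, x, y, xy, x², x³, x⁴, x⁵, x⁶, x⁷, x²y, x³y, x⁴y, x⁵y, x⁶y, x⁷y}.
No further products give new elements, so |G| = 16.

Answer: 16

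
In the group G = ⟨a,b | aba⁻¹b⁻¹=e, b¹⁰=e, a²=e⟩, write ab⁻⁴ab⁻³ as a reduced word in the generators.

Multiply left to right, reducing at each step:
  a · b⁻⁴ = ab⁶
  (ab⁶) · a = b⁶
  (b⁶) · b⁻³ = b³

Answer: b³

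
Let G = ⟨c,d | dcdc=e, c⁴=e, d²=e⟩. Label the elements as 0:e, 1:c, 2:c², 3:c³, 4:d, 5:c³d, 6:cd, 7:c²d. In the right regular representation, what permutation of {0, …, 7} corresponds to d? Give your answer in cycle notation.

(0 4)(1 6)(2 7)(3 5)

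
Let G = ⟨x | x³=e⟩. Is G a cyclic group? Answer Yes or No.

|G| = 3. The element x has order 3 (its powers give 3 distinct elements), so ⟨x⟩ = G and G is cyclic.

Answer: Yes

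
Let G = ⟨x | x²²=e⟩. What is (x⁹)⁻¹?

The order of (x⁹) is 22 (smallest k with (x⁹)ᵏ = e), so (x⁹)⁻¹ = (x⁹)²¹ = x¹³.
Check: (x⁹) · (x¹³) → (x⁹) · x¹³ = e, giving e as required.

Answer: x¹³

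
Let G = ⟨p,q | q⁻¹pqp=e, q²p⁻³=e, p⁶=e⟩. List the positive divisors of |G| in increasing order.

|G| = 12 = 2² · 3. By Lagrange's theorem the order of any subgroup divides 12; the divisors of 12 are 1, 2, 3, 4, 6, 12.

Answer: 1, 2, 3, 4, 6, 12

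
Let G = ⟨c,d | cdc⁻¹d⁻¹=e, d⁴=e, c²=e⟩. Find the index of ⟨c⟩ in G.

First find ord(c) by computing successive powers:
  c¹ = c, c² = e.
So |⟨c⟩| = ord(c) = 2. With |G| = 8, by Lagrange [G : ⟨c⟩] = 8/2 = 4.

Answer: 4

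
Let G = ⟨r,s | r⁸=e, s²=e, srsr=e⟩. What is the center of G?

An element z ∈ Z(G) iff z commutes with every generator.
For example r⁴ is central: (r⁴)·r = r⁵ = r·(r⁴); (r⁴)·s = r⁴s = s·(r⁴).
Whereas r ∉ Z(G) since r·s = rs ≠ r⁷s = s·r.
Checking each of the 16 elements this way gives Z(G) = {e, r⁴}, of order 2.

Answer: {e, r⁴}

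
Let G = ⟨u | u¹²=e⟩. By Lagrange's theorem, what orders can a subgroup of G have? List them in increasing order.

|G| = 12 = 2² · 3. By Lagrange's theorem the order of any subgroup divides 12; the divisors of 12 are 1, 2, 3, 4, 6, 12.

Answer: 1, 2, 3, 4, 6, 12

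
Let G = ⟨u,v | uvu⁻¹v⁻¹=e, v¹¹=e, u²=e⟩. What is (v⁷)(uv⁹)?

Compute (v⁷) · (uv⁹) by multiplying left to right and reducing via the relations at each step:
  (v⁷) · u = uv⁷
  (uv⁷) · v⁹ = uv⁵

Answer: uv⁵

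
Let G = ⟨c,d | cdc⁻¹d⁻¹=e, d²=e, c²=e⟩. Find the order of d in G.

Compute successive powers until reaching e:
  d¹ = d, d² = e.
The smallest positive k with dᵏ = e is 2.

Answer: 2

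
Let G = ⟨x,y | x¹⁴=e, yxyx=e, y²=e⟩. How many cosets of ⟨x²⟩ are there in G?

First find ord(x²) by computing successive powers:
  (x²)¹ = x², (x²)² = x⁴, (x²)³ = x⁶, (x²)⁴ = x⁸, (x²)⁵ = x¹⁰, (x²)⁶ = x¹², (x²)⁷ = e.
So |⟨x²⟩| = ord(x²) = 7. With |G| = 28, by Lagrange [G : ⟨x²⟩] = 28/7 = 4.

Answer: 4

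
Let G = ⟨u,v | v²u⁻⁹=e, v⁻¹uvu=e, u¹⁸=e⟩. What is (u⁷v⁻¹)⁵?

Compute successive powers of (u⁷v⁻¹), reducing at each step:
  (u⁷v⁻¹)²: (u⁷v⁻¹) · u⁷ = v⁻¹;   (v⁻¹) · v⁻¹ = u⁹
  (u⁷v⁻¹)³: (u⁹) · u⁷ = u¹⁶;   (u¹⁶) · v⁻¹ = u⁷v
  (u⁷v⁻¹)⁴: (u⁷v) · u⁷ = v;   v · v⁻¹ = e
  (u⁷v⁻¹)⁵: e · u⁷ = u⁷;   (u⁷) · v⁻¹ = u⁷v⁻¹

Answer: u⁷v⁻¹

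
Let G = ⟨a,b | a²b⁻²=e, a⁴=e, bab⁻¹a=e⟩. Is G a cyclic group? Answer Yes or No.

Every cyclic group is abelian. But a·b = ab while b·a = ab⁻¹, so a·b ≠ b·a and G is not abelian. Hence G is not cyclic.

Answer: No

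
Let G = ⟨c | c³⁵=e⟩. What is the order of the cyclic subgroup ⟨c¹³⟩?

|⟨c¹³⟩| equals the order of c¹³. Compute successive powers until reaching e:
  (c¹³)¹ = c¹³, (c¹³)² = c²⁶, (c¹³)³ = c⁴, (c¹³)⁴ = c¹⁷, (c¹³)⁵ = c³⁰, (c¹³)⁶ = c⁸, (c¹³)⁷ = c²¹, (c¹³)⁸ = c³⁴, (c¹³)⁹ = c¹², (c¹³)¹⁰ = c²⁵, (c¹³)¹¹ = c³, (c¹³)¹² = c¹⁶, (c¹³)¹³ = c²⁹, (c¹³)¹⁴ = c⁷, (c¹³)¹⁵ = c²⁰, (c¹³)¹⁶ = c³³, (c¹³)¹⁷ = c¹¹, (c¹³)¹⁸ = c²⁴, (c¹³)¹⁹ = c², (c¹³)²⁰ = c¹⁵, (c¹³)²¹ = c²⁸, (c¹³)²² = c⁶, (c¹³)²³ = c¹⁹, (c¹³)²⁴ = c³², (c¹³)²⁵ = c¹⁰, (c¹³)²⁶ = c²³, (c¹³)²⁷ = c, (c¹³)²⁸ = c¹⁴, (c¹³)²⁹ = c²⁷, (c¹³)³⁰ = c⁵, (c¹³)³¹ = c¹⁸, (c¹³)³² = c³¹, (c¹³)³³ = c⁹, (c¹³)³⁴ = c²², (c¹³)³⁵ = e.
The smallest positive k with (c¹³)ᵏ = e is 35, so |⟨c¹³⟩| = 35.

Answer: 35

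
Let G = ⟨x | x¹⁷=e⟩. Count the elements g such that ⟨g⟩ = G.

G is cyclic of order 17. An element generates G iff its order is 17, and a cyclic group of order 17 has exactly φ(17) = 16 such elements.

Answer: 16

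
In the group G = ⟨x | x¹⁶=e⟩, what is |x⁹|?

Compute successive powers until reaching e:
  (x⁹)¹ = x⁹, (x⁹)² = x², (x⁹)³ = x¹¹, (x⁹)⁴ = x⁴, (x⁹)⁵ = x¹³, (x⁹)⁶ = x⁶, (x⁹)⁷ = x¹⁵, (x⁹)⁸ = x⁸, (x⁹)⁹ = x, (x⁹)¹⁰ = x¹⁰, (x⁹)¹¹ = x³, (x⁹)¹² = x¹², (x⁹)¹³ = x⁵, (x⁹)¹⁴ = x¹⁴, (x⁹)¹⁵ = x⁷, (x⁹)¹⁶ = e.
The smallest positive k with (x⁹)ᵏ = e is 16.

Answer: 16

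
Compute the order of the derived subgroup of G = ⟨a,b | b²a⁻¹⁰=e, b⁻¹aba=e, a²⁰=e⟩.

G' = [G, G] is generated by all commutators. The generator-pair commutators are: [a, b] = a².
The subgroup they normally generate is {e, a², a⁴, a⁶, a⁸, a¹⁰, a¹², a¹⁴, a¹⁶, a¹⁸}, of order 10.
Check: |G/G'| = 40/10 = 4 is the order of the abelianisation.

Answer: 10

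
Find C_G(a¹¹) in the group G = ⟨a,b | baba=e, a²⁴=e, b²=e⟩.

⟨a¹¹⟩ ⊆ C_G(a¹¹) since powers of a¹¹ commute with a¹¹; so |C_G(a¹¹)| ≥ |⟨a¹¹⟩| = 24.
By orbit–stabilizer, |C_G(a¹¹)| = |G| / |conj. class of a¹¹| = 48 / 2 = 24.
The 24 elements commuting with a¹¹ are {e, a, a², a³, a⁴, a⁵, a⁶, a⁷, a⁸, a⁹, a¹⁰, a¹¹, a¹², a¹³, a¹⁴, a¹⁵, a¹⁶, a¹⁷, a¹⁸, a¹⁹, a²⁰, a²¹, a²², a²³}.

Answer: {e, a, a², a³, a⁴, a⁵, a⁶, a⁷, a⁸, a⁹, a¹⁰, a¹¹, a¹², a¹³, a¹⁴, a¹⁵, a¹⁶, a¹⁷, a¹⁸, a¹⁹, a²⁰, a²¹, a²², a²³}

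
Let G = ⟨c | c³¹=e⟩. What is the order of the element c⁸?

Compute successive powers until reaching e:
  (c⁸)¹ = c⁸, (c⁸)² = c¹⁶, (c⁸)³ = c²⁴, (c⁸)⁴ = c, (c⁸)⁵ = c⁹, (c⁸)⁶ = c¹⁷, (c⁸)⁷ = c²⁵, (c⁸)⁸ = c², (c⁸)⁹ = c¹⁰, (c⁸)¹⁰ = c¹⁸, (c⁸)¹¹ = c²⁶, (c⁸)¹² = c³, (c⁸)¹³ = c¹¹, (c⁸)¹⁴ = c¹⁹, (c⁸)¹⁵ = c²⁷, (c⁸)¹⁶ = c⁴, (c⁸)¹⁷ = c¹², (c⁸)¹⁸ = c²⁰, (c⁸)¹⁹ = c²⁸, (c⁸)²⁰ = c⁵, (c⁸)²¹ = c¹³, (c⁸)²² = c²¹, (c⁸)²³ = c²⁹, (c⁸)²⁴ = c⁶, (c⁸)²⁵ = c¹⁴, (c⁸)²⁶ = c²², (c⁸)²⁷ = c³⁰, (c⁸)²⁸ = c⁷, (c⁸)²⁹ = c¹⁵, (c⁸)³⁰ = c²³, (c⁸)³¹ = e.
The smallest positive k with (c⁸)ᵏ = e is 31.

Answer: 31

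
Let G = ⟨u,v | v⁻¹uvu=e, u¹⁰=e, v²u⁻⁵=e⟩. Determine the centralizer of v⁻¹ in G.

⟨v⁻¹⟩ ⊆ C_G(v⁻¹) since powers of v⁻¹ commute with v⁻¹; so |C_G(v⁻¹)| ≥ |⟨v⁻¹⟩| = 4.
By orbit–stabilizer, |C_G(v⁻¹)| = |G| / |conj. class of v⁻¹| = 20 / 5 = 4.
The 4 elements commuting with v⁻¹ are {e, u⁵, v, v⁻¹}.

Answer: {e, u⁵, v, v⁻¹}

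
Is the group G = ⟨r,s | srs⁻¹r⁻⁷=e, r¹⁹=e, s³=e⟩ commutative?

r·s = rs but s·r = r⁷s, so r·s ≠ s·r and G is not abelian.

Answer: No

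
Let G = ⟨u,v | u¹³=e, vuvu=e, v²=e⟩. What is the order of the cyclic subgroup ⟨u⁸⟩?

|⟨u⁸⟩| equals the order of u⁸. Compute successive powers until reaching e:
  (u⁸)¹ = u⁸, (u⁸)² = u³, (u⁸)³ = u¹¹, (u⁸)⁴ = u⁶, (u⁸)⁵ = u, (u⁸)⁶ = u⁹, (u⁸)⁷ = u⁴, (u⁸)⁸ = u¹², (u⁸)⁹ = u⁷, (u⁸)¹⁰ = u², (u⁸)¹¹ = u¹⁰, (u⁸)¹² = u⁵, (u⁸)¹³ = e.
The smallest positive k with (u⁸)ᵏ = e is 13, so |⟨u⁸⟩| = 13.

Answer: 13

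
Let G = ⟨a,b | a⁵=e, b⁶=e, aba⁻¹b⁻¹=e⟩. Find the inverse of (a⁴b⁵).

The order of (a⁴b⁵) is 30 (smallest k with (a⁴b⁵)ᵏ = e), so (a⁴b⁵)⁻¹ = (a⁴b⁵)²⁹ = ab.
Check: (a⁴b⁵) · (ab) → (a⁴b⁵) · a = b⁵;   (b⁵) · b = e, giving e as required.

Answer: ab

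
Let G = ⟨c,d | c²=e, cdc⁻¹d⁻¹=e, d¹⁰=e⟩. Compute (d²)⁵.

Compute successive powers of (d²), reducing at each step:
  (d²)²: (d²) · d² = d⁴
  (d²)³: (d⁴) · d² = d⁶
  (d²)⁴: (d⁶) · d² = d⁸
  (d²)⁵: (d⁸) · d² = e

Answer: e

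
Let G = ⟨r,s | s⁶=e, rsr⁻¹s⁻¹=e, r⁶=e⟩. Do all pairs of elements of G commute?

Each pair of generators commutes: r·s = rs = s·r. Since the generators pairwise commute, every element of G commutes with every other, so G is abelian.

Answer: Yes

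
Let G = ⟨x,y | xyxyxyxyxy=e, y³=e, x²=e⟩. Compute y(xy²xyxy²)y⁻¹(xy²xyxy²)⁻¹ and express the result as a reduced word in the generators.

[y, (xy²xyxy²)] = y·(xy²xyxy²)·y⁻¹·(xy²xyxy²)⁻¹.
  y · (xy²xyxy²) = yxy²xyxy²
  (yxy²xyxy²) · (y²) = yxy²xyxy
  (yxy²xyxy) · (yxy²xyx) = y²xy²xyxy

Answer: y²xy²xyxy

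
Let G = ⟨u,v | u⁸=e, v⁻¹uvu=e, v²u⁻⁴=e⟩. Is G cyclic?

Every cyclic group is abelian. But u·v = uv while v·u = u³v⁻¹, so u·v ≠ v·u and G is not abelian. Hence G is not cyclic.

Answer: No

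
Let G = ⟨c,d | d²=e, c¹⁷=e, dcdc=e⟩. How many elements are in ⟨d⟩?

|⟨d⟩| equals the order of d. Compute successive powers until reaching e:
  d¹ = d, d² = e.
The smallest positive k with dᵏ = e is 2, so |⟨d⟩| = 2.

Answer: 2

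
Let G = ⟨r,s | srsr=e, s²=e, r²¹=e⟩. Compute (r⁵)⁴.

Compute successive powers of (r⁵), reducing at each step:
  (r⁵)²: (r⁵) · r⁵ = r¹⁰
  (r⁵)³: (r¹⁰) · r⁵ = r¹⁵
  (r⁵)⁴: (r¹⁵) · r⁵ = r²⁰

Answer: r²⁰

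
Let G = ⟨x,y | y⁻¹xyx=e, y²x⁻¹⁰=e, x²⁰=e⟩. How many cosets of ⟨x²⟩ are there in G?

First find ord(x²) by computing successive powers:
  (x²)¹ = x², (x²)² = x⁴, (x²)³ = x⁶, (x²)⁴ = x⁸, (x²)⁵ = x¹⁰, (x²)⁶ = x¹², (x²)⁷ = x¹⁴, (x²)⁸ = x¹⁶, (x²)⁹ = x¹⁸, (x²)¹⁰ = e.
So |⟨x²⟩| = ord(x²) = 10. With |G| = 40, by Lagrange [G : ⟨x²⟩] = 40/10 = 4.

Answer: 4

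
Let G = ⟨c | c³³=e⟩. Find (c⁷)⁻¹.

The order of (c⁷) is 33 (smallest k with (c⁷)ᵏ = e), so (c⁷)⁻¹ = (c⁷)³² = c²⁶.
Check: (c⁷) · (c²⁶) → (c⁷) · c²⁶ = e, giving e as required.

Answer: c²⁶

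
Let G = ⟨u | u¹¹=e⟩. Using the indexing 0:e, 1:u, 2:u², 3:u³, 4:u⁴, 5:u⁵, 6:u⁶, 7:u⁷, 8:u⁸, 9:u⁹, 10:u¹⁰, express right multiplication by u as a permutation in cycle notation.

(0 1 2 3 4 5 6 7 8 9 10)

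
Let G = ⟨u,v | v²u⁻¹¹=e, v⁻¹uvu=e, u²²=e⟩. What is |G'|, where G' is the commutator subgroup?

G' = [G, G] is generated by all commutators. The generator-pair commutators are: [u, v] = u².
The subgroup they normally generate is {e, u², u⁴, u⁶, u⁸, u¹⁰, u¹², u¹⁴, u¹⁶, u¹⁸, u²⁰}, of order 11.
Check: |G/G'| = 44/11 = 4 is the order of the abelianisation.

Answer: 11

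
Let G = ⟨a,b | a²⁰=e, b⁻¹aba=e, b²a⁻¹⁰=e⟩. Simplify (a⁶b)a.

Compute (a⁶b) · a by multiplying left to right and reducing via the relations at each step:
  (a⁶b) · a = a⁵b

Answer: a⁵b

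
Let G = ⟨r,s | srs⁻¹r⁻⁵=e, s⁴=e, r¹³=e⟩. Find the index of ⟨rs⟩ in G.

First find ord(rs) by computing successive powers:
  (rs)¹ = rs, (rs)² = r⁶s², (rs)³ = r⁵s³, (rs)⁴ = e.
So |⟨rs⟩| = ord(rs) = 4. With |G| = 52, by Lagrange [G : ⟨rs⟩] = 52/4 = 13.

Answer: 13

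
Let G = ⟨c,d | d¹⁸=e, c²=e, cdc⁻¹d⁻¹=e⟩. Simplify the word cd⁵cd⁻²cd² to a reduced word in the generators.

Multiply left to right, reducing at each step:
  c · d⁵ = cd⁵
  (cd⁵) · c = d⁵
  (d⁵) · d⁻² = d³
  (d³) · c = cd³
  (cd³) · d² = cd⁵

Answer: cd⁵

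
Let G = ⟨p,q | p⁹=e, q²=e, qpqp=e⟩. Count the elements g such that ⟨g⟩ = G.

⟨g⟩ = G would require ord(g) = |G| = 18, but the maximum element order in G is 9 < 18. So G is not cyclic and no single element generates it: the count is 0.

Answer: 0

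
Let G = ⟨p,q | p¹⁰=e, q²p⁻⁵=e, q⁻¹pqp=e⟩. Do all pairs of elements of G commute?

p·q = pq but q·p = p⁴q⁻¹, so p·q ≠ q·p and G is not abelian.

Answer: No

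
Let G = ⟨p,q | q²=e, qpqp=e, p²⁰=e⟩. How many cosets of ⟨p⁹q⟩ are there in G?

First find ord(p⁹q) by computing successive powers:
  (p⁹q)¹ = p⁹q, (p⁹q)² = e.
So |⟨p⁹q⟩| = ord(p⁹q) = 2. With |G| = 40, by Lagrange [G : ⟨p⁹q⟩] = 40/2 = 20.

Answer: 20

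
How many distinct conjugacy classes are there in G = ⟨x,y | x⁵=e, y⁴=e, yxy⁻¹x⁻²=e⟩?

The conjugacy classes (representative and size) are:
  [e] (size 1), [x⁴] (size 4), [x²y] (size 5), [y²] (size 5), [x³y³] (size 5).
Class equation: 1 + 4 + 5 + 5 + 5 = 20 = |G|. So G has 5 conjugacy classes.

Answer: 5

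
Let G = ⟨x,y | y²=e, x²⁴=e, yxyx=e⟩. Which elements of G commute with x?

⟨x⟩ ⊆ C_G(x) since powers of x commute with x; so |C_G(x)| ≥ |⟨x⟩| = 24.
By orbit–stabilizer, |C_G(x)| = |G| / |conj. class of x| = 48 / 2 = 24.
The 24 elements commuting with x are {e, x, x², x³, x⁴, x⁵, x⁶, x⁷, x⁸, x⁹, x¹⁰, x¹¹, x¹², x¹³, x¹⁴, x¹⁵, x¹⁶, x¹⁷, x¹⁸, x¹⁹, x²⁰, x²¹, x²², x²³}.

Answer: {e, x, x², x³, x⁴, x⁵, x⁶, x⁷, x⁸, x⁹, x¹⁰, x¹¹, x¹², x¹³, x¹⁴, x¹⁵, x¹⁶, x¹⁷, x¹⁸, x¹⁹, x²⁰, x²¹, x²², x²³}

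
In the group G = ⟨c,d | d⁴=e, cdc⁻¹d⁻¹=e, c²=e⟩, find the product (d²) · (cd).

Compute (d²) · (cd) by multiplying left to right and reducing via the relations at each step:
  (d²) · c = cd²
  (cd²) · d = cd³

Answer: cd³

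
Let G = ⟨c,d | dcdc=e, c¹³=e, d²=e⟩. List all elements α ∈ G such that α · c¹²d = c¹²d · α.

⟨c¹²d⟩ ⊆ C_G(c¹²d) since powers of c¹²d commute with c¹²d; so |C_G(c¹²d)| ≥ |⟨c¹²d⟩| = 2.
By orbit–stabilizer, |C_G(c¹²d)| = |G| / |conj. class of c¹²d| = 26 / 13 = 2.
The 2 elements commuting with c¹²d are {e, c¹²d}.

Answer: {e, c¹²d}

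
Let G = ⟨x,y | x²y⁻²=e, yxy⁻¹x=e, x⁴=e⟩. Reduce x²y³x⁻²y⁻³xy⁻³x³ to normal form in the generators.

Multiply left to right, reducing at each step:
  (x²) · y³ = y
  y · x⁻² = y⁻¹
  (y⁻¹) · y⁻³ = e
  e · x = x
  x · y⁻³ = xy
  (xy) · x³ = y⁻¹

Answer: y⁻¹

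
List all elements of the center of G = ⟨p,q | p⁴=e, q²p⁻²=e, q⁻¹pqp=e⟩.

An element z ∈ Z(G) iff z commutes with every generator.
For example p² is central: (p²)·p = p³ = p·(p²); (p²)·q = q⁻¹ = q·(p²).
Whereas p ∉ Z(G) since p·q = pq ≠ pq⁻¹ = q·p.
Checking each of the 8 elements this way gives Z(G) = {e, p²}, of order 2.

Answer: {e, p²}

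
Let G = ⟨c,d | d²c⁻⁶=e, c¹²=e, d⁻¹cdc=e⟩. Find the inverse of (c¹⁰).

The order of (c¹⁰) is 6 (smallest k with (c¹⁰)ᵏ = e), so (c¹⁰)⁻¹ = (c¹⁰)⁵ = c².
Check: (c¹⁰) · (c²) → (c¹⁰) · c² = e, giving e as required.

Answer: c²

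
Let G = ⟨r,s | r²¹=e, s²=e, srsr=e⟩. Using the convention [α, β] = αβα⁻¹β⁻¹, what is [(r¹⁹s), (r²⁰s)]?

[(r¹⁹s), (r²⁰s)] = (r¹⁹s)·(r²⁰s)·(r¹⁹s)⁻¹·(r²⁰s)⁻¹.
  (r¹⁹s) · (r²⁰s) = r²⁰
  (r²⁰) · (r¹⁹s) = r¹⁸s
  (r¹⁸s) · (r²⁰s) = r¹⁹

Answer: r¹⁹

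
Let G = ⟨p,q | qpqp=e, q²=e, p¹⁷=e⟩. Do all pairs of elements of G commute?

p·q = pq but q·p = p¹⁶q, so p·q ≠ q·p and G is not abelian.

Answer: No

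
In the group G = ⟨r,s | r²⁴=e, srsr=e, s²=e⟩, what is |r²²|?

Compute successive powers until reaching e:
  (r²²)¹ = r²², (r²²)² = r²⁰, (r²²)³ = r¹⁸, (r²²)⁴ = r¹⁶, (r²²)⁵ = r¹⁴, (r²²)⁶ = r¹², (r²²)⁷ = r¹⁰, (r²²)⁸ = r⁸, (r²²)⁹ = r⁶, (r²²)¹⁰ = r⁴, (r²²)¹¹ = r², (r²²)¹² = e.
The smallest positive k with (r²²)ᵏ = e is 12.

Answer: 12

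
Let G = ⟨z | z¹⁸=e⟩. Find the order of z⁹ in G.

Compute successive powers until reaching e:
  (z⁹)¹ = z⁹, (z⁹)² = e.
The smallest positive k with (z⁹)ᵏ = e is 2.

Answer: 2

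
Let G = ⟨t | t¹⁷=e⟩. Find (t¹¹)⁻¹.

The order of (t¹¹) is 17 (smallest k with (t¹¹)ᵏ = e), so (t¹¹)⁻¹ = (t¹¹)¹⁶ = t⁶.
Check: (t¹¹) · (t⁶) → (t¹¹) · t⁶ = e, giving e as required.

Answer: t⁶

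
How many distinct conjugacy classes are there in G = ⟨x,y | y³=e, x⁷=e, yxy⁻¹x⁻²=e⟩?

The conjugacy classes (representative and size) are:
  [e] (size 1), [x²] (size 3), [x⁵] (size 3), [y] (size 7), [y²] (size 7).
Class equation: 1 + 3 + 3 + 7 + 7 = 21 = |G|. So G has 5 conjugacy classes.

Answer: 5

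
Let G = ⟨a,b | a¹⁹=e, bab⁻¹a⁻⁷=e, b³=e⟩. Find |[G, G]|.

G' = [G, G] is generated by all commutators. The generator-pair commutators are: [a, b] = a¹³.
The subgroup they normally generate is {e, a, a², a³, a⁴, a⁵, a⁶, a⁷, a⁸, a⁹, a¹⁰, a¹¹, a¹², a¹³, a¹⁴, a¹⁵, a¹⁶, a¹⁷, a¹⁸}, of order 19.
Check: |G/G'| = 57/19 = 3 is the order of the abelianisation.

Answer: 19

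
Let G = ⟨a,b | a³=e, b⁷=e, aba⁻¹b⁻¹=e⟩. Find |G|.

Enumerate words in the generators, reducing via the relations: the distinct elements are
  {a, b, e, ab, a², b², b³, b⁴, b⁵, b⁶, ab², ab³, ab⁴, ab⁵, ab⁶, a²b, a²b², a²b³, a²b⁴, a²b⁵, a²b⁶}.
No further products give new elements, so |G| = 21.

Answer: 21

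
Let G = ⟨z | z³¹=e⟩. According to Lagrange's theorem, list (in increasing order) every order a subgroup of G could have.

|G| = 31 = 31. By Lagrange's theorem the order of any subgroup divides 31; the divisors of 31 are 1, 31.

Answer: 1, 31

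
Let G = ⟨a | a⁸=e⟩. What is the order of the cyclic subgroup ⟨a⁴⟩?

|⟨a⁴⟩| equals the order of a⁴. Compute successive powers until reaching e:
  (a⁴)¹ = a⁴, (a⁴)² = e.
The smallest positive k with (a⁴)ᵏ = e is 2, so |⟨a⁴⟩| = 2.

Answer: 2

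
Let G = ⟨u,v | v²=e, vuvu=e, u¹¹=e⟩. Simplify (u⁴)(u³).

Compute (u⁴) · (u³) by multiplying left to right and reducing via the relations at each step:
  (u⁴) · u³ = u⁷

Answer: u⁷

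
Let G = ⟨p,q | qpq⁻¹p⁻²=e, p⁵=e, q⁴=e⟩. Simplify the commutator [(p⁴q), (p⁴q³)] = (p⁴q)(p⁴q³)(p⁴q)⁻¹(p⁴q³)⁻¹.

[(p⁴q), (p⁴q³)] = (p⁴q)·(p⁴q³)·(p⁴q)⁻¹·(p⁴q³)⁻¹.
  (p⁴q) · (p⁴q³) = p²
  (p²) · (p³q³) = q³
  (q³) · (p²q) = p

Answer: p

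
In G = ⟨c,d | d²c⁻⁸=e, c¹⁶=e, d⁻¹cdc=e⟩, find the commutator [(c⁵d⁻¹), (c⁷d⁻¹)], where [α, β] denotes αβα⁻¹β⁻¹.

[(c⁵d⁻¹), (c⁷d⁻¹)] = (c⁵d⁻¹)·(c⁷d⁻¹)·(c⁵d⁻¹)⁻¹·(c⁷d⁻¹)⁻¹.
  (c⁵d⁻¹) · (c⁷d⁻¹) = c⁶
  (c⁶) · (c⁵d) = c³d⁻¹
  (c³d⁻¹) · (c⁷d) = c¹²

Answer: c¹²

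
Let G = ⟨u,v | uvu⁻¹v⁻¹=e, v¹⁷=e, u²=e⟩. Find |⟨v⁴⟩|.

|⟨v⁴⟩| equals the order of v⁴. Compute successive powers until reaching e:
  (v⁴)¹ = v⁴, (v⁴)² = v⁸, (v⁴)³ = v¹², (v⁴)⁴ = v¹⁶, (v⁴)⁵ = v³, (v⁴)⁶ = v⁷, (v⁴)⁷ = v¹¹, (v⁴)⁸ = v¹⁵, (v⁴)⁹ = v², (v⁴)¹⁰ = v⁶, (v⁴)¹¹ = v¹⁰, (v⁴)¹² = v¹⁴, (v⁴)¹³ = v, (v⁴)¹⁴ = v⁵, (v⁴)¹⁵ = v⁹, (v⁴)¹⁶ = v¹³, (v⁴)¹⁷ = e.
The smallest positive k with (v⁴)ᵏ = e is 17, so |⟨v⁴⟩| = 17.

Answer: 17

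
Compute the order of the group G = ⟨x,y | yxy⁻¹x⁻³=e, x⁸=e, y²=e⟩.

Enumerate words in the generators, reducing via the relations: the distinct elements are
  {e, x, y, xy, x², x³, x⁴, x⁵, x⁶, x⁷, x²y, x³y, x⁴y, x⁵y, x⁶y, x⁷y}.
No further products give new elements, so |G| = 16.

Answer: 16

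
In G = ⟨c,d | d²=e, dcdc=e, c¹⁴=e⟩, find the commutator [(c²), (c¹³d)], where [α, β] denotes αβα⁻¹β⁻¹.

[(c²), (c¹³d)] = (c²)·(c¹³d)·(c²)⁻¹·(c¹³d)⁻¹.
  (c²) · (c¹³d) = cd
  (cd) · (c¹²) = c³d
  (c³d) · (c¹³d) = c⁴

Answer: c⁴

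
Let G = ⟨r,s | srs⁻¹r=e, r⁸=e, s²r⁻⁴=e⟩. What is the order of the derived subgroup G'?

G' = [G, G] is generated by all commutators. The generator-pair commutators are: [r, s] = r².
The subgroup they normally generate is {e, r², r⁴, r⁶}, of order 4.
Check: |G/G'| = 16/4 = 4 is the order of the abelianisation.

Answer: 4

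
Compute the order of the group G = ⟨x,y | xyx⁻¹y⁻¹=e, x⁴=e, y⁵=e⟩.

Enumerate words in the generators, reducing via the relations: the distinct elements are
  {e, x, y, xy, x², x³, y², y³, y⁴, xy², xy³, xy⁴, x²y, x³y, x²y², x²y³, x²y⁴, x³y², x³y³, x³y⁴}.
No further products give new elements, so |G| = 20.

Answer: 20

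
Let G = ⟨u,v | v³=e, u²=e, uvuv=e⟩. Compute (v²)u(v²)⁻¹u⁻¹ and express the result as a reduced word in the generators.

[(v²), u] = (v²)·u·(v²)⁻¹·u⁻¹.
  (v²) · u = uv
  (uv) · v = uv²
  (uv²) · u = v

Answer: v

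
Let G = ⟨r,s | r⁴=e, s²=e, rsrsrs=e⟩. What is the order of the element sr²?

Compute successive powers until reaching e:
  (sr²)¹ = sr², (sr²)² = r²sr²s, (sr²)³ = r²s, (sr²)⁴ = e.
The smallest positive k with (sr²)ᵏ = e is 4.

Answer: 4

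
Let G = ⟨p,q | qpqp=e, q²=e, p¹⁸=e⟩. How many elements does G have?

Enumerate words in the generators, reducing via the relations: the distinct elements are
  {e, p, q, pq, p², p³, p⁴, p⁵, p⁶, p⁷, p⁸, p⁹, p²q, p³q, p¹², p¹³, p¹¹, p¹⁰, p¹⁴, p¹⁵, p¹⁶, p¹⁷, p⁴q, p⁵q, p⁶q, p⁷q, p⁸q, p⁹q, p¹²q, p¹³q, p¹¹q, p¹⁰q, p¹⁴q, p¹⁵q, p¹⁶q, p¹⁷q}.
No further products give new elements, so |G| = 36.

Answer: 36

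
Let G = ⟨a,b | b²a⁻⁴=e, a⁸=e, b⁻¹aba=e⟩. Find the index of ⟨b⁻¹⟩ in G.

First find ord(b⁻¹) by computing successive powers:
  (b⁻¹)¹ = b⁻¹, (b⁻¹)² = a⁴, (b⁻¹)³ = b, (b⁻¹)⁴ = e.
So |⟨b⁻¹⟩| = ord(b⁻¹) = 4. With |G| = 16, by Lagrange [G : ⟨b⁻¹⟩] = 16/4 = 4.

Answer: 4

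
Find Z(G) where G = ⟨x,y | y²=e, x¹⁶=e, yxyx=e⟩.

An element z ∈ Z(G) iff z commutes with every generator.
For example x⁸ is central: (x⁸)·x = x⁹ = x·(x⁸); (x⁸)·y = x⁸y = y·(x⁸).
Whereas x ∉ Z(G) since x·y = xy ≠ x¹⁵y = y·x.
Checking each of the 32 elements this way gives Z(G) = {e, x⁸}, of order 2.

Answer: {e, x⁸}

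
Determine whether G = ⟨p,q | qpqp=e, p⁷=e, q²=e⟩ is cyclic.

Every cyclic group is abelian. But p·q = pq while q·p = p⁶q, so p·q ≠ q·p and G is not abelian. Hence G is not cyclic.

Answer: No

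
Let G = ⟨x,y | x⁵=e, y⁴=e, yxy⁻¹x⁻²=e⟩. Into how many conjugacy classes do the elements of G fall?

The conjugacy classes (representative and size) are:
  [e] (size 1), [x⁴] (size 4), [x²y] (size 5), [y²] (size 5), [x³y³] (size 5).
Class equation: 1 + 4 + 5 + 5 + 5 = 20 = |G|. So G has 5 conjugacy classes.

Answer: 5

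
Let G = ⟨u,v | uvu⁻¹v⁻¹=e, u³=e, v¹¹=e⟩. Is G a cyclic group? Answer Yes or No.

|G| = 33. The element uv has order 33 (its powers give 33 distinct elements), so ⟨uv⟩ = G and G is cyclic.

Answer: Yes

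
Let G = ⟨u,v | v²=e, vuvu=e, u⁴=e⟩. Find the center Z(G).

An element z ∈ Z(G) iff z commutes with every generator.
For example u² is central: (u²)·u = u³ = u·(u²); (u²)·v = u²v = v·(u²).
Whereas u ∉ Z(G) since u·v = uv ≠ u³v = v·u.
Checking each of the 8 elements this way gives Z(G) = {e, u²}, of order 2.

Answer: {e, u²}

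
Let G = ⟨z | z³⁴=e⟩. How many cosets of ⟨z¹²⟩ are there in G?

First find ord(z¹²) by computing successive powers:
  (z¹²)¹ = z¹², (z¹²)² = z²⁴, (z¹²)³ = z², (z¹²)⁴ = z¹⁴, (z¹²)⁵ = z²⁶, (z¹²)⁶ = z⁴, (z¹²)⁷ = z¹⁶, (z¹²)⁸ = z²⁸, (z¹²)⁹ = z⁶, (z¹²)¹⁰ = z¹⁸, (z¹²)¹¹ = z³⁰, (z¹²)¹² = z⁸, (z¹²)¹³ = z²⁰, (z¹²)¹⁴ = z³², (z¹²)¹⁵ = z¹⁰, (z¹²)¹⁶ = z²², (z¹²)¹⁷ = e.
So |⟨z¹²⟩| = ord(z¹²) = 17. With |G| = 34, by Lagrange [G : ⟨z¹²⟩] = 34/17 = 2.

Answer: 2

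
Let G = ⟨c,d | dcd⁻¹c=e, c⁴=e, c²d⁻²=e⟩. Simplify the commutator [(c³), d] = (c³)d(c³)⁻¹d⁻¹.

[(c³), d] = (c³)·d·(c³)⁻¹·d⁻¹.
  (c³) · d = cd⁻¹
  (cd⁻¹) · c = d⁻¹
  (d⁻¹) · (d⁻¹) = c²

Answer: c²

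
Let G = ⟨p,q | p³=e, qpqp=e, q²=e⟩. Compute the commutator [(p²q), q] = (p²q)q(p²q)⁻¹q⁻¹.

[(p²q), q] = (p²q)·q·(p²q)⁻¹·q⁻¹.
  (p²q) · q = p²
  (p²) · (p²q) = pq
  (pq) · q = p

Answer: p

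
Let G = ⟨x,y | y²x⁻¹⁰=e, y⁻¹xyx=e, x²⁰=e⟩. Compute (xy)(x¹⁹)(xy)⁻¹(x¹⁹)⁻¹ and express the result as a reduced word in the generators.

[(xy), (x¹⁹)] = (xy)·(x¹⁹)·(xy)⁻¹·(x¹⁹)⁻¹.
  (xy) · (x¹⁹) = x²y
  (x²y) · (xy⁻¹) = x
  x · x = x²

Answer: x²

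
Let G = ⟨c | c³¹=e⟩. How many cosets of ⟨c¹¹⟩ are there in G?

First find ord(c¹¹) by computing successive powers:
  (c¹¹)¹ = c¹¹, (c¹¹)² = c²², (c¹¹)³ = c², (c¹¹)⁴ = c¹³, (c¹¹)⁵ = c²⁴, (c¹¹)⁶ = c⁴, (c¹¹)⁷ = c¹⁵, (c¹¹)⁸ = c²⁶, (c¹¹)⁹ = c⁶, (c¹¹)¹⁰ = c¹⁷, (c¹¹)¹¹ = c²⁸, (c¹¹)¹² = c⁸, (c¹¹)¹³ = c¹⁹, (c¹¹)¹⁴ = c³⁰, (c¹¹)¹⁵ = c¹⁰, (c¹¹)¹⁶ = c²¹, (c¹¹)¹⁷ = c, (c¹¹)¹⁸ = c¹², (c¹¹)¹⁹ = c²³, (c¹¹)²⁰ = c³, (c¹¹)²¹ = c¹⁴, (c¹¹)²² = c²⁵, (c¹¹)²³ = c⁵, (c¹¹)²⁴ = c¹⁶, (c¹¹)²⁵ = c²⁷, (c¹¹)²⁶ = c⁷, (c¹¹)²⁷ = c¹⁸, (c¹¹)²⁸ = c²⁹, (c¹¹)²⁹ = c⁹, (c¹¹)³⁰ = c²⁰, (c¹¹)³¹ = e.
So |⟨c¹¹⟩| = ord(c¹¹) = 31. With |G| = 31, by Lagrange [G : ⟨c¹¹⟩] = 31/31 = 1.

Answer: 1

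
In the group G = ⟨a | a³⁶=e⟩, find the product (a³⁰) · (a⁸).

Compute (a³⁰) · (a⁸) by multiplying left to right and reducing via the relations at each step:
  (a³⁰) · a⁸ = a²

Answer: a²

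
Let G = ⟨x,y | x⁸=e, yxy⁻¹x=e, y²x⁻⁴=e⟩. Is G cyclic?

Every cyclic group is abelian. But x·y = xy while y·x = x³y⁻¹, so x·y ≠ y·x and G is not abelian. Hence G is not cyclic.

Answer: No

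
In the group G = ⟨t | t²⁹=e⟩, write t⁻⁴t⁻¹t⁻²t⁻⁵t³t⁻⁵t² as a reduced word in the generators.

Multiply left to right, reducing at each step:
  (t²⁵) · t⁻¹ = t²⁴
  (t²⁴) · t⁻² = t²²
  (t²²) · t⁻⁵ = t¹⁷
  (t¹⁷) · t³ = t²⁰
  (t²⁰) · t⁻⁵ = t¹⁵
  (t¹⁵) · t² = t¹⁷

Answer: t¹⁷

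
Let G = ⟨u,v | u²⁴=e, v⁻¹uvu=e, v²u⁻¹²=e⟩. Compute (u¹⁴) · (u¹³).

Compute (u¹⁴) · (u¹³) by multiplying left to right and reducing via the relations at each step:
  (u¹⁴) · u¹³ = u³

Answer: u³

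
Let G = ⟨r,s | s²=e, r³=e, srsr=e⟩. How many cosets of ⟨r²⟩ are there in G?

First find ord(r²) by computing successive powers:
  (r²)¹ = r², (r²)² = r, (r²)³ = e.
So |⟨r²⟩| = ord(r²) = 3. With |G| = 6, by Lagrange [G : ⟨r²⟩] = 6/3 = 2.

Answer: 2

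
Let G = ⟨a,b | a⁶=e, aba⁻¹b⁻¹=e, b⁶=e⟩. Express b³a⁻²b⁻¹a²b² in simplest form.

Multiply left to right, reducing at each step:
  (b³) · a⁻² = a⁴b³
  (a⁴b³) · b⁻¹ = a⁴b²
  (a⁴b²) · a² = b²
  (b²) · b² = b⁴

Answer: b⁴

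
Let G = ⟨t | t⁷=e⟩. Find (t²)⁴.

Compute successive powers of (t²), reducing at each step:
  (t²)²: (t²) · t² = t⁴
  (t²)³: (t⁴) · t² = t⁶
  (t²)⁴: (t⁶) · t² = t

Answer: t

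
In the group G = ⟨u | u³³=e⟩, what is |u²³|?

Compute successive powers until reaching e:
  (u²³)¹ = u²³, (u²³)² = u¹³, (u²³)³ = u³, (u²³)⁴ = u²⁶, (u²³)⁵ = u¹⁶, (u²³)⁶ = u⁶, (u²³)⁷ = u²⁹, (u²³)⁸ = u¹⁹, (u²³)⁹ = u⁹, (u²³)¹⁰ = u³², (u²³)¹¹ = u²², (u²³)¹² = u¹², (u²³)¹³ = u², (u²³)¹⁴ = u²⁵, (u²³)¹⁵ = u¹⁵, (u²³)¹⁶ = u⁵, (u²³)¹⁷ = u²⁸, (u²³)¹⁸ = u¹⁸, (u²³)¹⁹ = u⁸, (u²³)²⁰ = u³¹, (u²³)²¹ = u²¹, (u²³)²² = u¹¹, (u²³)²³ = u, (u²³)²⁴ = u²⁴, (u²³)²⁵ = u¹⁴, (u²³)²⁶ = u⁴, (u²³)²⁷ = u²⁷, (u²³)²⁸ = u¹⁷, (u²³)²⁹ = u⁷, (u²³)³⁰ = u³⁰, (u²³)³¹ = u²⁰, (u²³)³² = u¹⁰, (u²³)³³ = e.
The smallest positive k with (u²³)ᵏ = e is 33.

Answer: 33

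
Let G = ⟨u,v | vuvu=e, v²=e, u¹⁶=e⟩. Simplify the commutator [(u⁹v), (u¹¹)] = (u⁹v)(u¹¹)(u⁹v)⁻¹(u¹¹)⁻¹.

[(u⁹v), (u¹¹)] = (u⁹v)·(u¹¹)·(u⁹v)⁻¹·(u¹¹)⁻¹.
  (u⁹v) · (u¹¹) = u¹⁴v
  (u¹⁴v) · (u⁹v) = u⁵
  (u⁵) · (u⁵) = u¹⁰

Answer: u¹⁰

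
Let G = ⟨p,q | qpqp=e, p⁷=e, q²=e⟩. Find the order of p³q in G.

Compute successive powers until reaching e:
  (p³q)¹ = p³q, (p³q)² = e.
The smallest positive k with (p³q)ᵏ = e is 2.

Answer: 2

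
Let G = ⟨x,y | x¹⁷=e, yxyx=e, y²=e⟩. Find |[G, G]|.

G' = [G, G] is generated by all commutators. The generator-pair commutators are: [x, y] = x².
The subgroup they normally generate is {e, x, x², x³, x⁴, x⁵, x⁶, x⁷, x⁸, x⁹, x¹⁰, x¹¹, x¹², x¹³, x¹⁴, x¹⁵, x¹⁶}, of order 17.
Check: |G/G'| = 34/17 = 2 is the order of the abelianisation.

Answer: 17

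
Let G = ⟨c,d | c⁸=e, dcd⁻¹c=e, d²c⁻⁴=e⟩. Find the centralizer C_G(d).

⟨d⟩ ⊆ C_G(d) since powers of d commute with d; so |C_G(d)| ≥ |⟨d⟩| = 4.
By orbit–stabilizer, |C_G(d)| = |G| / |conj. class of d| = 16 / 4 = 4.
The 4 elements commuting with d are {e, c⁴, d, d⁻¹}.

Answer: {e, c⁴, d, d⁻¹}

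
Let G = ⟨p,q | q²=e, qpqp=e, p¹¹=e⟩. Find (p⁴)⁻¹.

The order of (p⁴) is 11 (smallest k with (p⁴)ᵏ = e), so (p⁴)⁻¹ = (p⁴)¹⁰ = p⁷.
Check: (p⁴) · (p⁷) → (p⁴) · p⁷ = e, giving e as required.

Answer: p⁷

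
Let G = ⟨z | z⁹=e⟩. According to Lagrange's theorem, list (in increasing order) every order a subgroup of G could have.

|G| = 9 = 3². By Lagrange's theorem the order of any subgroup divides 9; the divisors of 9 are 1, 3, 9.

Answer: 1, 3, 9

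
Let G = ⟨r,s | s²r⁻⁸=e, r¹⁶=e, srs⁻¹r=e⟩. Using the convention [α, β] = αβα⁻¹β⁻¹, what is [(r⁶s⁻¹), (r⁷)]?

[(r⁶s⁻¹), (r⁷)] = (r⁶s⁻¹)·(r⁷)·(r⁶s⁻¹)⁻¹·(r⁷)⁻¹.
  (r⁶s⁻¹) · (r⁷) = r⁷s
  (r⁷s) · (r⁶s) = r⁹
  (r⁹) · (r⁹) = r²

Answer: r²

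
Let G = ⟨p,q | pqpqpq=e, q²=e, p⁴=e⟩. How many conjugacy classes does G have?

The conjugacy classes (representative and size) are:
  [e] (size 1), [p³] (size 6), [p²qp²q] (size 3), [pqp³] (size 6), [qp³] (size 8).
Class equation: 1 + 6 + 3 + 6 + 8 = 24 = |G|. So G has 5 conjugacy classes.

Answer: 5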